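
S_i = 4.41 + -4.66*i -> [4.41, -0.25, -4.91, -9.57, -14.23]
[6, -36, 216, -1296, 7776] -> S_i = 6*-6^i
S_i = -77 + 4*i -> [-77, -73, -69, -65, -61]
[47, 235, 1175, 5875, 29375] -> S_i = 47*5^i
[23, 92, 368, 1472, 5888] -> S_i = 23*4^i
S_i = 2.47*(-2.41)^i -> [2.47, -5.95, 14.35, -34.57, 83.32]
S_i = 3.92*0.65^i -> [3.92, 2.55, 1.66, 1.08, 0.7]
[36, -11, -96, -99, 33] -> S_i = Random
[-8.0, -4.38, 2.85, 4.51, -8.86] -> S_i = Random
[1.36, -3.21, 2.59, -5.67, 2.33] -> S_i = Random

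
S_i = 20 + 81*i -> [20, 101, 182, 263, 344]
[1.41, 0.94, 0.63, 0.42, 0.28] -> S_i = 1.41*0.67^i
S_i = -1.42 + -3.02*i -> [-1.42, -4.44, -7.46, -10.48, -13.5]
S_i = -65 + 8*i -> [-65, -57, -49, -41, -33]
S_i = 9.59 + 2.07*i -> [9.59, 11.66, 13.73, 15.8, 17.87]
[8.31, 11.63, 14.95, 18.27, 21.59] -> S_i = 8.31 + 3.32*i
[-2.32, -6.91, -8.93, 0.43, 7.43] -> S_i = Random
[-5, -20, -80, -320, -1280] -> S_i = -5*4^i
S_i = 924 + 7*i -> [924, 931, 938, 945, 952]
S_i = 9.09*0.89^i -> [9.09, 8.09, 7.2, 6.41, 5.7]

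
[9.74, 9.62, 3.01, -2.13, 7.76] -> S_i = Random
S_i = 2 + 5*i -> [2, 7, 12, 17, 22]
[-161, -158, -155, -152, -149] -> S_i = -161 + 3*i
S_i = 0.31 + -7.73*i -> [0.31, -7.42, -15.15, -22.88, -30.61]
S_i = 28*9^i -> [28, 252, 2268, 20412, 183708]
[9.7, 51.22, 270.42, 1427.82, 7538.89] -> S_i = 9.70*5.28^i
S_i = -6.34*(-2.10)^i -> [-6.34, 13.31, -27.96, 58.71, -123.3]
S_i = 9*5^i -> [9, 45, 225, 1125, 5625]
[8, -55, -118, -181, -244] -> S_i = 8 + -63*i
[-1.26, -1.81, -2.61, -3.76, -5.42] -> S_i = -1.26*1.44^i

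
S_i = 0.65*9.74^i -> [0.65, 6.33, 61.66, 600.61, 5849.91]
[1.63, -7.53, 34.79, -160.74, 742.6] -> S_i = 1.63*(-4.62)^i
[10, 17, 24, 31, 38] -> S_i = 10 + 7*i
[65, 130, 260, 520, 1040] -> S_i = 65*2^i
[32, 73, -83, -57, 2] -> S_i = Random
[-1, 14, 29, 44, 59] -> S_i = -1 + 15*i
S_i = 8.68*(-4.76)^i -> [8.68, -41.32, 196.67, -936.14, 4456.02]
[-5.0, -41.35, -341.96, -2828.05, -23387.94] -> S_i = -5.00*8.27^i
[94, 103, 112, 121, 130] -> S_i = 94 + 9*i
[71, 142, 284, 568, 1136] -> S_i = 71*2^i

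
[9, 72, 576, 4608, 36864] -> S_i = 9*8^i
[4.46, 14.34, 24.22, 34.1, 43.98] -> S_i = 4.46 + 9.88*i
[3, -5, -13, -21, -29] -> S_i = 3 + -8*i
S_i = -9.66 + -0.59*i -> [-9.66, -10.25, -10.84, -11.43, -12.02]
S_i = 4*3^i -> [4, 12, 36, 108, 324]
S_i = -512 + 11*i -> [-512, -501, -490, -479, -468]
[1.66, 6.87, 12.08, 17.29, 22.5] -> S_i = 1.66 + 5.21*i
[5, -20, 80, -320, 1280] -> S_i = 5*-4^i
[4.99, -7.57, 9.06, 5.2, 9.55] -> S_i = Random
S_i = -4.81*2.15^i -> [-4.81, -10.34, -22.23, -47.8, -102.78]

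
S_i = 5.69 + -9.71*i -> [5.69, -4.02, -13.73, -23.44, -33.15]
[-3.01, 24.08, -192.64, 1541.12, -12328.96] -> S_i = -3.01*(-8.00)^i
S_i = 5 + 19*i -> [5, 24, 43, 62, 81]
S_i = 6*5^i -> [6, 30, 150, 750, 3750]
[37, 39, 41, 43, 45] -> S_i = 37 + 2*i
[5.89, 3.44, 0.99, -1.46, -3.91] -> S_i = 5.89 + -2.45*i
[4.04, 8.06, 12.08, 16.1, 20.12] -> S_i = 4.04 + 4.02*i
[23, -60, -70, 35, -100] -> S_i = Random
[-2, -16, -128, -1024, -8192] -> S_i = -2*8^i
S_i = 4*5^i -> [4, 20, 100, 500, 2500]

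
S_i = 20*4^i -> [20, 80, 320, 1280, 5120]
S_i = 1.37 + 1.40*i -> [1.37, 2.77, 4.17, 5.57, 6.97]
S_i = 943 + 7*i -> [943, 950, 957, 964, 971]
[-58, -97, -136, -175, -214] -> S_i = -58 + -39*i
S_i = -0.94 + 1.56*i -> [-0.94, 0.62, 2.18, 3.74, 5.3]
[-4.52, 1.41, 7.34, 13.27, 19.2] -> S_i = -4.52 + 5.93*i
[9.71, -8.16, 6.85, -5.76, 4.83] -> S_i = 9.71*(-0.84)^i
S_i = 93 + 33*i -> [93, 126, 159, 192, 225]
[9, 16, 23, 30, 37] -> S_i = 9 + 7*i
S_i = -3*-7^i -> [-3, 21, -147, 1029, -7203]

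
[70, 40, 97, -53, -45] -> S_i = Random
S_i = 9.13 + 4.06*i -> [9.13, 13.19, 17.25, 21.31, 25.37]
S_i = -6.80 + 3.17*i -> [-6.8, -3.63, -0.46, 2.71, 5.88]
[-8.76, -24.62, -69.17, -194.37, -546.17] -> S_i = -8.76*2.81^i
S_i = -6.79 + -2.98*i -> [-6.79, -9.77, -12.75, -15.73, -18.71]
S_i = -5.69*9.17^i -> [-5.69, -52.18, -478.47, -4387.53, -40233.67]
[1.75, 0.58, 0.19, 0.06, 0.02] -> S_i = 1.75*0.33^i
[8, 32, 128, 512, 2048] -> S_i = 8*4^i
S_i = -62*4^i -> [-62, -248, -992, -3968, -15872]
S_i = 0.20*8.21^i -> [0.2, 1.64, 13.48, 110.68, 908.66]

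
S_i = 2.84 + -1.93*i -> [2.84, 0.91, -1.02, -2.95, -4.88]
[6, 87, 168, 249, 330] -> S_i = 6 + 81*i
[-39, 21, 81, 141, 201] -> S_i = -39 + 60*i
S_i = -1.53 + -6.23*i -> [-1.53, -7.76, -13.99, -20.22, -26.45]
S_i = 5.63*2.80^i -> [5.63, 15.76, 44.14, 123.59, 346.05]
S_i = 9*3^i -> [9, 27, 81, 243, 729]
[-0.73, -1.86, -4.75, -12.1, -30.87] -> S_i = -0.73*2.55^i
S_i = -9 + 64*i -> [-9, 55, 119, 183, 247]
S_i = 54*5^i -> [54, 270, 1350, 6750, 33750]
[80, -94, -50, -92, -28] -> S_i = Random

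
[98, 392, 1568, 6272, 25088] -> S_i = 98*4^i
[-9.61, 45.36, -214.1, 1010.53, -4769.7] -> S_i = -9.61*(-4.72)^i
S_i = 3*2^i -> [3, 6, 12, 24, 48]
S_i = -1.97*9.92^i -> [-1.97, -19.54, -193.86, -1923.1, -19077.12]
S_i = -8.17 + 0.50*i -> [-8.17, -7.67, -7.17, -6.67, -6.17]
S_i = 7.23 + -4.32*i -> [7.23, 2.91, -1.41, -5.73, -10.05]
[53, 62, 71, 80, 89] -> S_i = 53 + 9*i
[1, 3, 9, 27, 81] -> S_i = 1*3^i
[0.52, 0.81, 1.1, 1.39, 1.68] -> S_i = 0.52 + 0.29*i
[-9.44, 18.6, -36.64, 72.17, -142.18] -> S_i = -9.44*(-1.97)^i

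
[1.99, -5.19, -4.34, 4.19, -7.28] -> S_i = Random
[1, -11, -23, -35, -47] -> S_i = 1 + -12*i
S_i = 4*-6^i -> [4, -24, 144, -864, 5184]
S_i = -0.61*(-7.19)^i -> [-0.61, 4.39, -31.53, 226.73, -1630.22]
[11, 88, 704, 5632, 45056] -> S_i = 11*8^i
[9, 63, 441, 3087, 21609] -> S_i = 9*7^i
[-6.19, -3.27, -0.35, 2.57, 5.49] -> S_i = -6.19 + 2.92*i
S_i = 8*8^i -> [8, 64, 512, 4096, 32768]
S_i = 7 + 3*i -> [7, 10, 13, 16, 19]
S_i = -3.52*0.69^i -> [-3.52, -2.43, -1.68, -1.16, -0.8]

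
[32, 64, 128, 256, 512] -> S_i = 32*2^i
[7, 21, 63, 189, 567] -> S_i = 7*3^i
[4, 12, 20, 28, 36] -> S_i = 4 + 8*i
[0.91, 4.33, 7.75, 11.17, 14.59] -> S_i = 0.91 + 3.42*i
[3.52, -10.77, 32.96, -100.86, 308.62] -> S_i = 3.52*(-3.06)^i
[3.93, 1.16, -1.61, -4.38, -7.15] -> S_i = 3.93 + -2.77*i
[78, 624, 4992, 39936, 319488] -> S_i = 78*8^i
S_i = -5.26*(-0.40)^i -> [-5.26, 2.1, -0.84, 0.34, -0.13]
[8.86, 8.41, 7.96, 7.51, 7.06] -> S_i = 8.86 + -0.45*i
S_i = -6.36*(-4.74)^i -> [-6.36, 30.15, -142.89, 677.32, -3210.48]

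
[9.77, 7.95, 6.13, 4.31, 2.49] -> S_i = 9.77 + -1.82*i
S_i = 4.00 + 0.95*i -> [4.0, 4.95, 5.9, 6.85, 7.8]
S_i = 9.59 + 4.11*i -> [9.59, 13.7, 17.81, 21.92, 26.03]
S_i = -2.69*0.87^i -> [-2.69, -2.34, -2.04, -1.77, -1.54]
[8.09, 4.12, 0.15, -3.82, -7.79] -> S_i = 8.09 + -3.97*i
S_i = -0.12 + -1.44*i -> [-0.12, -1.56, -3.0, -4.44, -5.88]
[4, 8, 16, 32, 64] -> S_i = 4*2^i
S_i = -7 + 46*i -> [-7, 39, 85, 131, 177]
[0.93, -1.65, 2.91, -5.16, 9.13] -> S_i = 0.93*(-1.77)^i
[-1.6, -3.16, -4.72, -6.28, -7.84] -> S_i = -1.60 + -1.56*i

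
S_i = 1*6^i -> [1, 6, 36, 216, 1296]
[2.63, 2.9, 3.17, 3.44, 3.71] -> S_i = 2.63 + 0.27*i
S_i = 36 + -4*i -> [36, 32, 28, 24, 20]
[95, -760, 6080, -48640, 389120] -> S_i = 95*-8^i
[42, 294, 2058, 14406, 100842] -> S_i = 42*7^i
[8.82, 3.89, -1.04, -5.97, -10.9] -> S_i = 8.82 + -4.93*i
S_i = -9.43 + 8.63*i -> [-9.43, -0.8, 7.83, 16.46, 25.09]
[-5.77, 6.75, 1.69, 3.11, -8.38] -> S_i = Random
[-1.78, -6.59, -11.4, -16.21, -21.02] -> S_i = -1.78 + -4.81*i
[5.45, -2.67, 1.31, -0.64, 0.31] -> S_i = 5.45*(-0.49)^i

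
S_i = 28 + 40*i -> [28, 68, 108, 148, 188]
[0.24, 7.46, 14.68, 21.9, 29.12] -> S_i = 0.24 + 7.22*i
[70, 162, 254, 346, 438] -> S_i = 70 + 92*i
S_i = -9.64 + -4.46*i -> [-9.64, -14.1, -18.56, -23.02, -27.48]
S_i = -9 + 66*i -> [-9, 57, 123, 189, 255]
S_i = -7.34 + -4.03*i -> [-7.34, -11.37, -15.4, -19.43, -23.46]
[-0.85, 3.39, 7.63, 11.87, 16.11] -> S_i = -0.85 + 4.24*i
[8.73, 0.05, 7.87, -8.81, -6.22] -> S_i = Random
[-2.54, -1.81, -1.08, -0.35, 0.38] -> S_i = -2.54 + 0.73*i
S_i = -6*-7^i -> [-6, 42, -294, 2058, -14406]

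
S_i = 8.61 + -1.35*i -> [8.61, 7.26, 5.91, 4.56, 3.21]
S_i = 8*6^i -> [8, 48, 288, 1728, 10368]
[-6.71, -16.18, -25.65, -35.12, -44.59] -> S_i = -6.71 + -9.47*i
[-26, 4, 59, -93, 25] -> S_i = Random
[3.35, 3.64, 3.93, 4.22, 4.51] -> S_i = 3.35 + 0.29*i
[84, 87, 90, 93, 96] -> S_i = 84 + 3*i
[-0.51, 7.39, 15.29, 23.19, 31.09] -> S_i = -0.51 + 7.90*i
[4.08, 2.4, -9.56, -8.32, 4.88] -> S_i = Random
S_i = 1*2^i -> [1, 2, 4, 8, 16]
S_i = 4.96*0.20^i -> [4.96, 0.99, 0.2, 0.04, 0.01]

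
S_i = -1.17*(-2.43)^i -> [-1.17, 2.84, -6.91, 16.79, -40.8]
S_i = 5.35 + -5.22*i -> [5.35, 0.13, -5.09, -10.31, -15.53]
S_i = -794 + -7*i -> [-794, -801, -808, -815, -822]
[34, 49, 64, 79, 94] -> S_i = 34 + 15*i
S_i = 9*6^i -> [9, 54, 324, 1944, 11664]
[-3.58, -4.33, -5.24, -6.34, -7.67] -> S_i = -3.58*1.21^i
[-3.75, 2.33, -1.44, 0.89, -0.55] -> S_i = -3.75*(-0.62)^i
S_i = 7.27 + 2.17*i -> [7.27, 9.44, 11.61, 13.78, 15.95]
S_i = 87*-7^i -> [87, -609, 4263, -29841, 208887]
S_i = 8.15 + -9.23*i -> [8.15, -1.08, -10.31, -19.54, -28.77]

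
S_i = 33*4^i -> [33, 132, 528, 2112, 8448]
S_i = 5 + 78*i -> [5, 83, 161, 239, 317]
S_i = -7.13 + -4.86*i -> [-7.13, -11.99, -16.85, -21.71, -26.57]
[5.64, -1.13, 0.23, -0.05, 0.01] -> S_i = 5.64*(-0.20)^i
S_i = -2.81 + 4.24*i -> [-2.81, 1.43, 5.67, 9.91, 14.15]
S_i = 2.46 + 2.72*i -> [2.46, 5.18, 7.9, 10.62, 13.34]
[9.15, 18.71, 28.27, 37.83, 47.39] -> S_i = 9.15 + 9.56*i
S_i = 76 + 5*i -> [76, 81, 86, 91, 96]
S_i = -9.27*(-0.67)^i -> [-9.27, 6.21, -4.16, 2.79, -1.87]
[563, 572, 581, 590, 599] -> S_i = 563 + 9*i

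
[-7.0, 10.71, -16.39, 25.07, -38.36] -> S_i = -7.00*(-1.53)^i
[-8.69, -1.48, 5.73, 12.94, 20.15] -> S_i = -8.69 + 7.21*i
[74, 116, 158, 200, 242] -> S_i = 74 + 42*i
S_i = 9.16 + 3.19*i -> [9.16, 12.35, 15.54, 18.73, 21.92]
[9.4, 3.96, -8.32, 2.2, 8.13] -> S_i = Random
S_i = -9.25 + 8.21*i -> [-9.25, -1.04, 7.17, 15.38, 23.59]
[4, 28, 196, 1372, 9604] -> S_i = 4*7^i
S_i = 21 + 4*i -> [21, 25, 29, 33, 37]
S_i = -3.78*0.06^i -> [-3.78, -0.23, -0.01, -0.0, -0.0]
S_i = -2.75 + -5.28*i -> [-2.75, -8.03, -13.31, -18.59, -23.87]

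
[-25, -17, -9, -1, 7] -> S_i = -25 + 8*i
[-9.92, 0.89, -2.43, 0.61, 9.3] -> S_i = Random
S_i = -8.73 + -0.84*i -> [-8.73, -9.57, -10.41, -11.25, -12.09]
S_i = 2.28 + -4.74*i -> [2.28, -2.46, -7.2, -11.94, -16.68]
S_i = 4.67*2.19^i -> [4.67, 10.23, 22.4, 49.05, 107.42]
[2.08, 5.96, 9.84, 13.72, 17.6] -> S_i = 2.08 + 3.88*i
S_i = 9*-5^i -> [9, -45, 225, -1125, 5625]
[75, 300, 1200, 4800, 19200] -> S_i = 75*4^i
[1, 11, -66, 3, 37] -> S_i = Random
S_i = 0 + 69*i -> [0, 69, 138, 207, 276]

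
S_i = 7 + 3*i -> [7, 10, 13, 16, 19]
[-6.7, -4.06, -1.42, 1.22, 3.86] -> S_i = -6.70 + 2.64*i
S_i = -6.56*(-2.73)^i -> [-6.56, 17.91, -48.89, 133.47, -364.38]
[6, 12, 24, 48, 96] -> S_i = 6*2^i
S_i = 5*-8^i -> [5, -40, 320, -2560, 20480]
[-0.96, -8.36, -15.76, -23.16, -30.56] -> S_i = -0.96 + -7.40*i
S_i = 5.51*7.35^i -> [5.51, 40.5, 297.66, 2187.83, 16080.55]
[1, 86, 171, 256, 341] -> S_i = 1 + 85*i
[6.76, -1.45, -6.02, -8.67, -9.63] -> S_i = Random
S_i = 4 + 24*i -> [4, 28, 52, 76, 100]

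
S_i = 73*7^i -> [73, 511, 3577, 25039, 175273]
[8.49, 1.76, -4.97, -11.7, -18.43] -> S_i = 8.49 + -6.73*i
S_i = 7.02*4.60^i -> [7.02, 32.29, 148.54, 683.3, 3143.17]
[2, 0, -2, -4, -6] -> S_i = 2 + -2*i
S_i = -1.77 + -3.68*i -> [-1.77, -5.45, -9.13, -12.81, -16.49]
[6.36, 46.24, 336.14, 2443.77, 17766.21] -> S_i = 6.36*7.27^i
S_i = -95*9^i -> [-95, -855, -7695, -69255, -623295]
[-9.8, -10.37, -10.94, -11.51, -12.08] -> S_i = -9.80 + -0.57*i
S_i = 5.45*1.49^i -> [5.45, 8.12, 12.1, 18.03, 26.86]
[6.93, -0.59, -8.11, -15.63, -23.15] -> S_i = 6.93 + -7.52*i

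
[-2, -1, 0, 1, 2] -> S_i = -2 + 1*i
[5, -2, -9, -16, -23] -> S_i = 5 + -7*i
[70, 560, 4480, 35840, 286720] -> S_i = 70*8^i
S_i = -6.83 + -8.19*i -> [-6.83, -15.02, -23.21, -31.4, -39.59]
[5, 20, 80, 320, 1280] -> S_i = 5*4^i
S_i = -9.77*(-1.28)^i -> [-9.77, 12.51, -16.01, 20.49, -26.23]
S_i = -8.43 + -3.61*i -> [-8.43, -12.04, -15.65, -19.26, -22.87]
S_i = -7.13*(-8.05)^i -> [-7.13, 57.4, -462.04, 3719.44, -29941.47]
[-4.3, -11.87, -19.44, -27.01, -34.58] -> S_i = -4.30 + -7.57*i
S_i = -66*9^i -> [-66, -594, -5346, -48114, -433026]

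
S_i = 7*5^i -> [7, 35, 175, 875, 4375]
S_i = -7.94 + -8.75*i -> [-7.94, -16.69, -25.44, -34.19, -42.94]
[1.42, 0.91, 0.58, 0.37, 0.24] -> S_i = 1.42*0.64^i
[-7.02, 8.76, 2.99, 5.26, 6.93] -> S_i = Random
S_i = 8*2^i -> [8, 16, 32, 64, 128]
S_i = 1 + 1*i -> [1, 2, 3, 4, 5]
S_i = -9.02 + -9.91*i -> [-9.02, -18.93, -28.84, -38.75, -48.66]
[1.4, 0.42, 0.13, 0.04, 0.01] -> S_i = 1.40*0.30^i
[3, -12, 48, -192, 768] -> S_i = 3*-4^i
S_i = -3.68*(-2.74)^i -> [-3.68, 10.08, -27.63, 75.7, -207.42]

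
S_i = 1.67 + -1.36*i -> [1.67, 0.31, -1.05, -2.41, -3.77]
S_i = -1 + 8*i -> [-1, 7, 15, 23, 31]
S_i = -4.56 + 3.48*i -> [-4.56, -1.08, 2.4, 5.88, 9.36]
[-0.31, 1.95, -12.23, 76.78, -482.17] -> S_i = -0.31*(-6.28)^i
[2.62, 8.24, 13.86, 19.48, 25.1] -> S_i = 2.62 + 5.62*i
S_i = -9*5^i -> [-9, -45, -225, -1125, -5625]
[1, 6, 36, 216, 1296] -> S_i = 1*6^i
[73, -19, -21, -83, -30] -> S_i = Random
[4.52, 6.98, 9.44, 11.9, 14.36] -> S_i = 4.52 + 2.46*i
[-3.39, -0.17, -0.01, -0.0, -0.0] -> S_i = -3.39*0.05^i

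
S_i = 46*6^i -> [46, 276, 1656, 9936, 59616]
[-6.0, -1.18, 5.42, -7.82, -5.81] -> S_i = Random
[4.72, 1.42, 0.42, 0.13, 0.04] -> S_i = 4.72*0.30^i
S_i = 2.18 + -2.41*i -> [2.18, -0.23, -2.64, -5.05, -7.46]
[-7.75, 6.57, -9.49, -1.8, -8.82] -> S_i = Random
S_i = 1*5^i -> [1, 5, 25, 125, 625]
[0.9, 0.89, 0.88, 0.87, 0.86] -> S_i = 0.90*0.99^i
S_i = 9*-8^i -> [9, -72, 576, -4608, 36864]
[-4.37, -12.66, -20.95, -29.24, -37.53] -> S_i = -4.37 + -8.29*i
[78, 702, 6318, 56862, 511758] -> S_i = 78*9^i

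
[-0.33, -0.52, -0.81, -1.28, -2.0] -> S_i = -0.33*1.57^i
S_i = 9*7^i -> [9, 63, 441, 3087, 21609]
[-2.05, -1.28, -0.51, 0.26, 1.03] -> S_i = -2.05 + 0.77*i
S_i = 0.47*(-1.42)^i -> [0.47, -0.67, 0.95, -1.35, 1.91]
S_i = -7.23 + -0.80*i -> [-7.23, -8.03, -8.83, -9.63, -10.43]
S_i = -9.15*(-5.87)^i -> [-9.15, 53.71, -315.28, 1850.7, -10863.59]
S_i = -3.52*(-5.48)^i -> [-3.52, 19.29, -105.71, 579.27, -3174.42]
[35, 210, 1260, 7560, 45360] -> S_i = 35*6^i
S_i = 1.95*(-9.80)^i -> [1.95, -19.11, 187.28, -1835.32, 17986.18]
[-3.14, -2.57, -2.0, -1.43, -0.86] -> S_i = -3.14 + 0.57*i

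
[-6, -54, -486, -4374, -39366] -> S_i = -6*9^i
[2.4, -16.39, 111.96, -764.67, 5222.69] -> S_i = 2.40*(-6.83)^i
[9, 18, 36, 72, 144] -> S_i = 9*2^i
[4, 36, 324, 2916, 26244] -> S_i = 4*9^i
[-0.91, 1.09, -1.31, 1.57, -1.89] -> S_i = -0.91*(-1.20)^i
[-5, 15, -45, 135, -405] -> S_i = -5*-3^i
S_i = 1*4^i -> [1, 4, 16, 64, 256]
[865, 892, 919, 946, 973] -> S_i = 865 + 27*i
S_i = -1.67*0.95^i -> [-1.67, -1.59, -1.51, -1.43, -1.36]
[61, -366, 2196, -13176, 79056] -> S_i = 61*-6^i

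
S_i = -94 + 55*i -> [-94, -39, 16, 71, 126]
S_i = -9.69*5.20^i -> [-9.69, -50.39, -262.02, -1362.49, -7084.96]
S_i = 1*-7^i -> [1, -7, 49, -343, 2401]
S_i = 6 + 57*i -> [6, 63, 120, 177, 234]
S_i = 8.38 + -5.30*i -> [8.38, 3.08, -2.22, -7.52, -12.82]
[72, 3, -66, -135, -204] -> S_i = 72 + -69*i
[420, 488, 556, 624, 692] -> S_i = 420 + 68*i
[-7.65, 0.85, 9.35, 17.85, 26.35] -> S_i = -7.65 + 8.50*i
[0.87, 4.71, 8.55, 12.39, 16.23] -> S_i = 0.87 + 3.84*i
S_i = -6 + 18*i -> [-6, 12, 30, 48, 66]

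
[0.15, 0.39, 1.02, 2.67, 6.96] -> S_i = 0.15*2.61^i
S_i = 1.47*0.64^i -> [1.47, 0.94, 0.6, 0.39, 0.25]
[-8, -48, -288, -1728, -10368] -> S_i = -8*6^i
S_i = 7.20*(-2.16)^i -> [7.2, -15.55, 33.59, -72.56, 156.73]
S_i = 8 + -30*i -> [8, -22, -52, -82, -112]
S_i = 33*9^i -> [33, 297, 2673, 24057, 216513]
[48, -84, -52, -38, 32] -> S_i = Random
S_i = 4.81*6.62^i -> [4.81, 31.84, 210.8, 1395.47, 9237.98]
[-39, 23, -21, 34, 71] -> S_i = Random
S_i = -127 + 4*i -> [-127, -123, -119, -115, -111]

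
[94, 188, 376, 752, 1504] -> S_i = 94*2^i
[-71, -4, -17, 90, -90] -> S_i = Random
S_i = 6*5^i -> [6, 30, 150, 750, 3750]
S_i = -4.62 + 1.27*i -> [-4.62, -3.35, -2.08, -0.81, 0.46]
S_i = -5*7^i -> [-5, -35, -245, -1715, -12005]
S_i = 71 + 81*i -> [71, 152, 233, 314, 395]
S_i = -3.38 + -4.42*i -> [-3.38, -7.8, -12.22, -16.64, -21.06]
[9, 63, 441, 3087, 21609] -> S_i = 9*7^i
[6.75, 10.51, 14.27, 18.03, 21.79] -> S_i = 6.75 + 3.76*i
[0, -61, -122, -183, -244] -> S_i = 0 + -61*i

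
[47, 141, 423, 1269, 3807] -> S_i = 47*3^i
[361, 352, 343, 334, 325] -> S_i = 361 + -9*i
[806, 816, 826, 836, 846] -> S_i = 806 + 10*i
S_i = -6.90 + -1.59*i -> [-6.9, -8.49, -10.08, -11.67, -13.26]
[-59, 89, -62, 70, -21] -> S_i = Random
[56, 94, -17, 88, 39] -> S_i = Random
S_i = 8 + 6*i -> [8, 14, 20, 26, 32]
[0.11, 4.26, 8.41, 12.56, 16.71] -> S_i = 0.11 + 4.15*i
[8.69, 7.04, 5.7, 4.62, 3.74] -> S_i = 8.69*0.81^i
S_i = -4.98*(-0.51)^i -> [-4.98, 2.54, -1.3, 0.66, -0.34]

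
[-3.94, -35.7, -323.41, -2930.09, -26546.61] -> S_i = -3.94*9.06^i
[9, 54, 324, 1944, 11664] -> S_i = 9*6^i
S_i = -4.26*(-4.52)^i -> [-4.26, 19.26, -87.03, 393.39, -1778.13]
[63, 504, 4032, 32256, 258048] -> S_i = 63*8^i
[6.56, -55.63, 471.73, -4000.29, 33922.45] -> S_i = 6.56*(-8.48)^i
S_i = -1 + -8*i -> [-1, -9, -17, -25, -33]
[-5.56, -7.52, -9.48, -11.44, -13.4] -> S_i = -5.56 + -1.96*i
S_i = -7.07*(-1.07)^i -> [-7.07, 7.56, -8.09, 8.66, -9.27]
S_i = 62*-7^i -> [62, -434, 3038, -21266, 148862]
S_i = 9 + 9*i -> [9, 18, 27, 36, 45]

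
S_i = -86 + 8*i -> [-86, -78, -70, -62, -54]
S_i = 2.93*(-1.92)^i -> [2.93, -5.63, 10.8, -20.74, 39.82]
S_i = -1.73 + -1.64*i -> [-1.73, -3.37, -5.01, -6.65, -8.29]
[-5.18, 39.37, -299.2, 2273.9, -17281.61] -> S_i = -5.18*(-7.60)^i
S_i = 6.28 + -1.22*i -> [6.28, 5.06, 3.84, 2.62, 1.4]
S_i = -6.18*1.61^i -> [-6.18, -9.95, -16.02, -25.79, -41.52]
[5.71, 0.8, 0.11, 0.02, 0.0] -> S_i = 5.71*0.14^i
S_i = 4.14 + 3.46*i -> [4.14, 7.6, 11.06, 14.52, 17.98]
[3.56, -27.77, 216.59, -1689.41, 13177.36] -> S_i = 3.56*(-7.80)^i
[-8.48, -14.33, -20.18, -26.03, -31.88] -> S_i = -8.48 + -5.85*i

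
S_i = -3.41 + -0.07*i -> [-3.41, -3.48, -3.55, -3.62, -3.69]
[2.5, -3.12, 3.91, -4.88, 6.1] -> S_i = 2.50*(-1.25)^i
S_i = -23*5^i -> [-23, -115, -575, -2875, -14375]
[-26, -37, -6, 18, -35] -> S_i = Random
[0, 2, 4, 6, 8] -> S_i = 0 + 2*i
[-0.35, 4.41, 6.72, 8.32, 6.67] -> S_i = Random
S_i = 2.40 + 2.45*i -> [2.4, 4.85, 7.3, 9.75, 12.2]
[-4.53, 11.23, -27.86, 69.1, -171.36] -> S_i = -4.53*(-2.48)^i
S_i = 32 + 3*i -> [32, 35, 38, 41, 44]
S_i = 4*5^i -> [4, 20, 100, 500, 2500]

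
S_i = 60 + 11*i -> [60, 71, 82, 93, 104]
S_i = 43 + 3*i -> [43, 46, 49, 52, 55]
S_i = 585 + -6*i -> [585, 579, 573, 567, 561]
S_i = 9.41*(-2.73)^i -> [9.41, -25.69, 70.13, -191.46, 522.69]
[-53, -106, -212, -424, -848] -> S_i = -53*2^i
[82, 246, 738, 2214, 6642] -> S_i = 82*3^i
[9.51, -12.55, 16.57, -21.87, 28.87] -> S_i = 9.51*(-1.32)^i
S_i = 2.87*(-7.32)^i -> [2.87, -21.01, 153.78, -1125.68, 8239.98]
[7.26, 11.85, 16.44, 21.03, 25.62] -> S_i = 7.26 + 4.59*i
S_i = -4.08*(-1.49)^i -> [-4.08, 6.08, -9.06, 13.5, -20.11]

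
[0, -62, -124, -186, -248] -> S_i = 0 + -62*i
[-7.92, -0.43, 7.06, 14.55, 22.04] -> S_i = -7.92 + 7.49*i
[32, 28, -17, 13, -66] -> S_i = Random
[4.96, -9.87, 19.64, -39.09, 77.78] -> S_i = 4.96*(-1.99)^i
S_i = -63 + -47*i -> [-63, -110, -157, -204, -251]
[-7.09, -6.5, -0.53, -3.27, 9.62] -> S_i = Random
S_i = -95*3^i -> [-95, -285, -855, -2565, -7695]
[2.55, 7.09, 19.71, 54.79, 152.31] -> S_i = 2.55*2.78^i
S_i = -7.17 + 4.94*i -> [-7.17, -2.23, 2.71, 7.65, 12.59]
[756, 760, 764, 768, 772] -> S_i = 756 + 4*i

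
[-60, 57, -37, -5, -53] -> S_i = Random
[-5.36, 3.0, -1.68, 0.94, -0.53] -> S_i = -5.36*(-0.56)^i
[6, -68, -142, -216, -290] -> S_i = 6 + -74*i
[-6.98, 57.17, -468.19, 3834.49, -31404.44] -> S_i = -6.98*(-8.19)^i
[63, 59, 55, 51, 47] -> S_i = 63 + -4*i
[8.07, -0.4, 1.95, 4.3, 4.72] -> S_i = Random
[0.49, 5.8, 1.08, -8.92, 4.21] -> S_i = Random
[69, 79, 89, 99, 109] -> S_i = 69 + 10*i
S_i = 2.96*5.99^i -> [2.96, 17.73, 106.21, 636.17, 3810.65]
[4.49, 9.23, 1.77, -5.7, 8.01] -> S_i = Random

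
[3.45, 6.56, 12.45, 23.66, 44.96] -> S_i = 3.45*1.90^i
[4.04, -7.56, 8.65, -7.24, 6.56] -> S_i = Random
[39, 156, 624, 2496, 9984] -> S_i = 39*4^i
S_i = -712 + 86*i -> [-712, -626, -540, -454, -368]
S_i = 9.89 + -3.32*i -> [9.89, 6.57, 3.25, -0.07, -3.39]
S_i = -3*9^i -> [-3, -27, -243, -2187, -19683]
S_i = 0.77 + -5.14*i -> [0.77, -4.37, -9.51, -14.65, -19.79]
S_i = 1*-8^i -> [1, -8, 64, -512, 4096]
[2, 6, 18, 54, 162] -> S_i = 2*3^i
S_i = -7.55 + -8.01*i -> [-7.55, -15.56, -23.57, -31.58, -39.59]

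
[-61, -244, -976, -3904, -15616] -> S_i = -61*4^i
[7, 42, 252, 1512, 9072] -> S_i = 7*6^i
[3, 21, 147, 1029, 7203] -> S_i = 3*7^i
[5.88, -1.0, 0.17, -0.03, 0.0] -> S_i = 5.88*(-0.17)^i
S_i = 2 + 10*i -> [2, 12, 22, 32, 42]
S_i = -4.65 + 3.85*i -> [-4.65, -0.8, 3.05, 6.9, 10.75]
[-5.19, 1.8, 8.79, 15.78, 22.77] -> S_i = -5.19 + 6.99*i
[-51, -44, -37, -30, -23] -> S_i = -51 + 7*i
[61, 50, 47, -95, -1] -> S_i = Random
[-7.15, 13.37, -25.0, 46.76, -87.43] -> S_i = -7.15*(-1.87)^i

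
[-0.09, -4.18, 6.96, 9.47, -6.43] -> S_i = Random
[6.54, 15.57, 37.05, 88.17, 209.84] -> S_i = 6.54*2.38^i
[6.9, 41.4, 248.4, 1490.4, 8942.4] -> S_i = 6.90*6.00^i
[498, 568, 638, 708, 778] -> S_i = 498 + 70*i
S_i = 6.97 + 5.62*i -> [6.97, 12.59, 18.21, 23.83, 29.45]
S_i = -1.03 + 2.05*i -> [-1.03, 1.02, 3.07, 5.12, 7.17]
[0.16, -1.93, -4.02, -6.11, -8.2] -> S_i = 0.16 + -2.09*i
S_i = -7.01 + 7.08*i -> [-7.01, 0.07, 7.15, 14.23, 21.31]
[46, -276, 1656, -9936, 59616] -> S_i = 46*-6^i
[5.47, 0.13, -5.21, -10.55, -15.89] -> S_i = 5.47 + -5.34*i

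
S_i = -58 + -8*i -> [-58, -66, -74, -82, -90]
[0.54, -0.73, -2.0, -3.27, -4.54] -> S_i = 0.54 + -1.27*i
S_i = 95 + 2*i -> [95, 97, 99, 101, 103]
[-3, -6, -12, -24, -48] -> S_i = -3*2^i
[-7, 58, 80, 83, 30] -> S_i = Random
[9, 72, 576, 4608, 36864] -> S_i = 9*8^i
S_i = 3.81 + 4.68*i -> [3.81, 8.49, 13.17, 17.85, 22.53]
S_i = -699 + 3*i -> [-699, -696, -693, -690, -687]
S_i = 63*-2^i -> [63, -126, 252, -504, 1008]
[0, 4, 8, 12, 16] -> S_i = 0 + 4*i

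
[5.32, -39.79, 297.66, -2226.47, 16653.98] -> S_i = 5.32*(-7.48)^i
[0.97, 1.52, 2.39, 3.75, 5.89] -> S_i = 0.97*1.57^i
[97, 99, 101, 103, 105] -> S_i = 97 + 2*i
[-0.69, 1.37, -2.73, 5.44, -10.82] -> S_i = -0.69*(-1.99)^i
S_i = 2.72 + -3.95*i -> [2.72, -1.23, -5.18, -9.13, -13.08]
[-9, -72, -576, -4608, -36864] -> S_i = -9*8^i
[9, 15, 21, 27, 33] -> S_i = 9 + 6*i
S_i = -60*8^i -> [-60, -480, -3840, -30720, -245760]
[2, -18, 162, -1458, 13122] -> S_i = 2*-9^i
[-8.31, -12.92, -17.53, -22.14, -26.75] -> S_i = -8.31 + -4.61*i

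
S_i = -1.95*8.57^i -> [-1.95, -16.71, -143.22, -1227.37, -10518.6]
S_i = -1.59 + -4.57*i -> [-1.59, -6.16, -10.73, -15.3, -19.87]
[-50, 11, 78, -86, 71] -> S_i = Random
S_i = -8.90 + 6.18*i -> [-8.9, -2.72, 3.46, 9.64, 15.82]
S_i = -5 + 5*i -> [-5, 0, 5, 10, 15]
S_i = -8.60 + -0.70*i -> [-8.6, -9.3, -10.0, -10.7, -11.4]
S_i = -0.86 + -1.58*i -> [-0.86, -2.44, -4.02, -5.6, -7.18]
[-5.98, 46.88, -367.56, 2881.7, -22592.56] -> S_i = -5.98*(-7.84)^i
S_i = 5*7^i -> [5, 35, 245, 1715, 12005]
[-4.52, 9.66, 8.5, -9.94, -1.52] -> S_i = Random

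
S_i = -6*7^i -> [-6, -42, -294, -2058, -14406]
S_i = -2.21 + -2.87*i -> [-2.21, -5.08, -7.95, -10.82, -13.69]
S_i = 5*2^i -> [5, 10, 20, 40, 80]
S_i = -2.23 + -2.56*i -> [-2.23, -4.79, -7.35, -9.91, -12.47]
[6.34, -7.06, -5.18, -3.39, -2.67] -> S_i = Random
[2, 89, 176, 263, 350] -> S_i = 2 + 87*i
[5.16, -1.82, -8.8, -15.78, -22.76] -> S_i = 5.16 + -6.98*i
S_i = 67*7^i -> [67, 469, 3283, 22981, 160867]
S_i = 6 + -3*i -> [6, 3, 0, -3, -6]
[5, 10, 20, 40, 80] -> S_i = 5*2^i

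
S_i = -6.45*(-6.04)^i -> [-6.45, 38.96, -235.31, 1421.25, -8584.35]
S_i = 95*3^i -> [95, 285, 855, 2565, 7695]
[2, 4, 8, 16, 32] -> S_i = 2*2^i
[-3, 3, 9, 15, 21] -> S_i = -3 + 6*i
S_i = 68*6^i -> [68, 408, 2448, 14688, 88128]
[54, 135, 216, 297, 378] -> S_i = 54 + 81*i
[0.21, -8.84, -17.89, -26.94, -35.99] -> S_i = 0.21 + -9.05*i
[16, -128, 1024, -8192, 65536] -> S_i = 16*-8^i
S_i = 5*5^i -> [5, 25, 125, 625, 3125]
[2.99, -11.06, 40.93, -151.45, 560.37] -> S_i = 2.99*(-3.70)^i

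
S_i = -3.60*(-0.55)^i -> [-3.6, 1.98, -1.09, 0.6, -0.33]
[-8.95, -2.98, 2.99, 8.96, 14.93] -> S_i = -8.95 + 5.97*i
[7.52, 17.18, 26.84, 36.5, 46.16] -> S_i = 7.52 + 9.66*i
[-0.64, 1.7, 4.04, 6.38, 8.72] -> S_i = -0.64 + 2.34*i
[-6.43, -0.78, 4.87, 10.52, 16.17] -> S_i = -6.43 + 5.65*i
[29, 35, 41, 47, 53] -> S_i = 29 + 6*i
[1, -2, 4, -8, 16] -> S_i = 1*-2^i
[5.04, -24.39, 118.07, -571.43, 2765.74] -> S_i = 5.04*(-4.84)^i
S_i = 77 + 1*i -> [77, 78, 79, 80, 81]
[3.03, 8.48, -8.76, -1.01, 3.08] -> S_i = Random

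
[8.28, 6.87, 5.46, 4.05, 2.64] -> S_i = 8.28 + -1.41*i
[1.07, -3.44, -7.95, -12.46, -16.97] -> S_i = 1.07 + -4.51*i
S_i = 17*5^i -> [17, 85, 425, 2125, 10625]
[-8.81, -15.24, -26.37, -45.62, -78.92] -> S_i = -8.81*1.73^i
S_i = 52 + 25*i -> [52, 77, 102, 127, 152]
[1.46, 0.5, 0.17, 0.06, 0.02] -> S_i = 1.46*0.34^i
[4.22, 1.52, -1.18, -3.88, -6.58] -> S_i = 4.22 + -2.70*i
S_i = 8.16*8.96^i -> [8.16, 73.11, 655.1, 5869.68, 52592.3]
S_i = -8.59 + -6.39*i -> [-8.59, -14.98, -21.37, -27.76, -34.15]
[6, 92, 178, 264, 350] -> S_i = 6 + 86*i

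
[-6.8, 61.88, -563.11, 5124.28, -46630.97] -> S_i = -6.80*(-9.10)^i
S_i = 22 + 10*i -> [22, 32, 42, 52, 62]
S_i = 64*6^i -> [64, 384, 2304, 13824, 82944]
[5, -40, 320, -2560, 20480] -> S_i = 5*-8^i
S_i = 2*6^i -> [2, 12, 72, 432, 2592]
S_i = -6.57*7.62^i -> [-6.57, -50.06, -381.48, -2906.9, -22150.59]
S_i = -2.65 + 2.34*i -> [-2.65, -0.31, 2.03, 4.37, 6.71]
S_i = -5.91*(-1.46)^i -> [-5.91, 8.63, -12.6, 18.39, -26.85]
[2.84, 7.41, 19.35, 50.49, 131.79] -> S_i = 2.84*2.61^i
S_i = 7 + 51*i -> [7, 58, 109, 160, 211]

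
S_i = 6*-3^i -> [6, -18, 54, -162, 486]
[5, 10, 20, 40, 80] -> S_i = 5*2^i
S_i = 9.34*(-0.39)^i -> [9.34, -3.64, 1.42, -0.55, 0.22]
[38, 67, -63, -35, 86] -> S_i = Random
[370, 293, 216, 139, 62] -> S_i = 370 + -77*i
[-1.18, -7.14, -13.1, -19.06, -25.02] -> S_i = -1.18 + -5.96*i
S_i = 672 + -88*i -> [672, 584, 496, 408, 320]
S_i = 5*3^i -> [5, 15, 45, 135, 405]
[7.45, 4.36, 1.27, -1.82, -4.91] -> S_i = 7.45 + -3.09*i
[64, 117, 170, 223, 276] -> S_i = 64 + 53*i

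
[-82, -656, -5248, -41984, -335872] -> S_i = -82*8^i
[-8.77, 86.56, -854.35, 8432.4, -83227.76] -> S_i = -8.77*(-9.87)^i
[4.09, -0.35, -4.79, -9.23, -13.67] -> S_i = 4.09 + -4.44*i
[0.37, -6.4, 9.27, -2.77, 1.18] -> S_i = Random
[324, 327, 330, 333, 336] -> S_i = 324 + 3*i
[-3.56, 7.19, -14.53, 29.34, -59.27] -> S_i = -3.56*(-2.02)^i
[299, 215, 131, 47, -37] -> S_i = 299 + -84*i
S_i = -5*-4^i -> [-5, 20, -80, 320, -1280]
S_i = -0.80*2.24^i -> [-0.8, -1.79, -4.01, -8.99, -20.14]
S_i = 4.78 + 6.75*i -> [4.78, 11.53, 18.28, 25.03, 31.78]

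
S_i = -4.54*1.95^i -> [-4.54, -8.85, -17.26, -33.66, -65.64]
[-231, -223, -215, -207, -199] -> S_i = -231 + 8*i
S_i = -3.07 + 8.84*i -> [-3.07, 5.77, 14.61, 23.45, 32.29]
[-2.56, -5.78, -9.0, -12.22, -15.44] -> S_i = -2.56 + -3.22*i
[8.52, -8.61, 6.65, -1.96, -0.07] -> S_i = Random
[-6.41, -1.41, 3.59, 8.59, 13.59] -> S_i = -6.41 + 5.00*i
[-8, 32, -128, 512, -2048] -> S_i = -8*-4^i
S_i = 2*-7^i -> [2, -14, 98, -686, 4802]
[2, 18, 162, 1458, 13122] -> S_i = 2*9^i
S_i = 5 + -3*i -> [5, 2, -1, -4, -7]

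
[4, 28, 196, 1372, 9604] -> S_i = 4*7^i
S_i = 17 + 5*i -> [17, 22, 27, 32, 37]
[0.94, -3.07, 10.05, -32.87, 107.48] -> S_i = 0.94*(-3.27)^i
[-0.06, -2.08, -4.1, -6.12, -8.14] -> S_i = -0.06 + -2.02*i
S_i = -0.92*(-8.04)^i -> [-0.92, 7.4, -59.47, 478.14, -3844.25]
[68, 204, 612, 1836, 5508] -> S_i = 68*3^i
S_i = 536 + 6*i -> [536, 542, 548, 554, 560]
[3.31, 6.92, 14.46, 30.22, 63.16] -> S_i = 3.31*2.09^i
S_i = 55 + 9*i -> [55, 64, 73, 82, 91]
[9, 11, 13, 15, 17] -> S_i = 9 + 2*i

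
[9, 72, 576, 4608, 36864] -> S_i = 9*8^i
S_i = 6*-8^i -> [6, -48, 384, -3072, 24576]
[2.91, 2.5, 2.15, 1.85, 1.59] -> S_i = 2.91*0.86^i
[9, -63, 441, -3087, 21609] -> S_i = 9*-7^i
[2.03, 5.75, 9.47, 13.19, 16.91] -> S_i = 2.03 + 3.72*i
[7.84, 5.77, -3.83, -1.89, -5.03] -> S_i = Random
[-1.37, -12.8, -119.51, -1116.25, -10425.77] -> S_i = -1.37*9.34^i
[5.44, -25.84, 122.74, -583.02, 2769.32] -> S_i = 5.44*(-4.75)^i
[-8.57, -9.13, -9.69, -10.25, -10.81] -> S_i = -8.57 + -0.56*i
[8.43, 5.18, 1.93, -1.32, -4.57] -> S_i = 8.43 + -3.25*i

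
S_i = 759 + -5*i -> [759, 754, 749, 744, 739]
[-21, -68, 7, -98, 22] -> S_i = Random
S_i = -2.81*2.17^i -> [-2.81, -6.1, -13.23, -28.71, -62.31]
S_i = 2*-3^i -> [2, -6, 18, -54, 162]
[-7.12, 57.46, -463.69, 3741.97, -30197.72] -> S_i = -7.12*(-8.07)^i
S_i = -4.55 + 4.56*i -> [-4.55, 0.01, 4.57, 9.13, 13.69]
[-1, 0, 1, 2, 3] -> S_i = -1 + 1*i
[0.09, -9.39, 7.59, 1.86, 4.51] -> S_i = Random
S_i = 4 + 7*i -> [4, 11, 18, 25, 32]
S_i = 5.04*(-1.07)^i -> [5.04, -5.39, 5.77, -6.17, 6.61]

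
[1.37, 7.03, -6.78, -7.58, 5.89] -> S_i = Random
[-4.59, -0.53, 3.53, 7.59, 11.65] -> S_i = -4.59 + 4.06*i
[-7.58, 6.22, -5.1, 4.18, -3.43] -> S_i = -7.58*(-0.82)^i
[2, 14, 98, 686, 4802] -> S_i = 2*7^i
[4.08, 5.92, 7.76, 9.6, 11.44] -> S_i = 4.08 + 1.84*i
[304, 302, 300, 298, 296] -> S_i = 304 + -2*i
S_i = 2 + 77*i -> [2, 79, 156, 233, 310]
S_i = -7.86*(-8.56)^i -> [-7.86, 67.28, -575.93, 4929.97, -42200.5]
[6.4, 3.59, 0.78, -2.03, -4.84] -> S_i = 6.40 + -2.81*i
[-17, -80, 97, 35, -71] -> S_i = Random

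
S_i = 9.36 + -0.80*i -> [9.36, 8.56, 7.76, 6.96, 6.16]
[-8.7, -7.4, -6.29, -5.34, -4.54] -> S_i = -8.70*0.85^i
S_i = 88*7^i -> [88, 616, 4312, 30184, 211288]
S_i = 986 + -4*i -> [986, 982, 978, 974, 970]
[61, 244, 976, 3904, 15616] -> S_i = 61*4^i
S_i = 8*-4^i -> [8, -32, 128, -512, 2048]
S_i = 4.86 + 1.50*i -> [4.86, 6.36, 7.86, 9.36, 10.86]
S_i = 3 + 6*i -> [3, 9, 15, 21, 27]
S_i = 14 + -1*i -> [14, 13, 12, 11, 10]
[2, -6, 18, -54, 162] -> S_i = 2*-3^i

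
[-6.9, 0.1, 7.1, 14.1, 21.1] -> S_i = -6.90 + 7.00*i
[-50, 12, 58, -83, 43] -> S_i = Random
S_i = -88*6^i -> [-88, -528, -3168, -19008, -114048]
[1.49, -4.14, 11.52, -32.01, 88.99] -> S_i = 1.49*(-2.78)^i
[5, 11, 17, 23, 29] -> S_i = 5 + 6*i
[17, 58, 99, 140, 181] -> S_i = 17 + 41*i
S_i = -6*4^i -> [-6, -24, -96, -384, -1536]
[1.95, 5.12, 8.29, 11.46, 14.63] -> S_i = 1.95 + 3.17*i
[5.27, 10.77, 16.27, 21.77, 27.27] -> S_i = 5.27 + 5.50*i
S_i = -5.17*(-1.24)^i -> [-5.17, 6.41, -7.95, 9.86, -12.22]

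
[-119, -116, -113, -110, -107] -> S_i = -119 + 3*i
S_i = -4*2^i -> [-4, -8, -16, -32, -64]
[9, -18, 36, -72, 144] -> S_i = 9*-2^i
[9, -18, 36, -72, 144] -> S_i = 9*-2^i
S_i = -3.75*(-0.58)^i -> [-3.75, 2.17, -1.26, 0.73, -0.42]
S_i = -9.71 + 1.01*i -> [-9.71, -8.7, -7.69, -6.68, -5.67]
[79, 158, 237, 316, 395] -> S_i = 79 + 79*i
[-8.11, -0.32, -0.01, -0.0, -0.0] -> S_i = -8.11*0.04^i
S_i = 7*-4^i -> [7, -28, 112, -448, 1792]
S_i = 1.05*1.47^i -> [1.05, 1.54, 2.27, 3.34, 4.9]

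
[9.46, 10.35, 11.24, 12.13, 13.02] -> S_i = 9.46 + 0.89*i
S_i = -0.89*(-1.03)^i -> [-0.89, 0.92, -0.94, 0.97, -1.0]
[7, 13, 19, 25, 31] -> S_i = 7 + 6*i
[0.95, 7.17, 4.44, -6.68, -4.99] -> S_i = Random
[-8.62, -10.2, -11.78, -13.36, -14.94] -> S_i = -8.62 + -1.58*i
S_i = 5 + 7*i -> [5, 12, 19, 26, 33]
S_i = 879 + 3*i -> [879, 882, 885, 888, 891]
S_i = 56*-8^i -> [56, -448, 3584, -28672, 229376]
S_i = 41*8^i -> [41, 328, 2624, 20992, 167936]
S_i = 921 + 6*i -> [921, 927, 933, 939, 945]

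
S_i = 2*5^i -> [2, 10, 50, 250, 1250]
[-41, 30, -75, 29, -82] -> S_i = Random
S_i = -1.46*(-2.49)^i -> [-1.46, 3.64, -9.05, 22.54, -56.12]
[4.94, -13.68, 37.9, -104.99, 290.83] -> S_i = 4.94*(-2.77)^i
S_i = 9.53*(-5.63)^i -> [9.53, -53.65, 302.07, -1700.66, 9574.73]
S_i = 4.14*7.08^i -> [4.14, 29.31, 207.52, 1469.26, 10402.4]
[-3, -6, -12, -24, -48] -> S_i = -3*2^i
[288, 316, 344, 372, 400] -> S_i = 288 + 28*i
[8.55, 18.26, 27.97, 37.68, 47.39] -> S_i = 8.55 + 9.71*i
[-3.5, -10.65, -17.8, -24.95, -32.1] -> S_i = -3.50 + -7.15*i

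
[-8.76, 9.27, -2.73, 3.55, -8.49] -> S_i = Random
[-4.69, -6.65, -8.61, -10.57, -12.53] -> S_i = -4.69 + -1.96*i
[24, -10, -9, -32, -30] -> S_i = Random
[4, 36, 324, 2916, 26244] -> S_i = 4*9^i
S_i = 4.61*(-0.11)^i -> [4.61, -0.51, 0.06, -0.01, 0.0]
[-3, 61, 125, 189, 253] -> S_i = -3 + 64*i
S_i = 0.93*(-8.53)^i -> [0.93, -7.93, 67.67, -577.2, 4923.56]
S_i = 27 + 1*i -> [27, 28, 29, 30, 31]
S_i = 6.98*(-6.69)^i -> [6.98, -46.7, 312.4, -2089.94, 13981.7]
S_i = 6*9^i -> [6, 54, 486, 4374, 39366]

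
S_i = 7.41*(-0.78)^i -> [7.41, -5.78, 4.51, -3.52, 2.74]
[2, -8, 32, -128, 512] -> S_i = 2*-4^i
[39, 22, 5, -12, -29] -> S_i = 39 + -17*i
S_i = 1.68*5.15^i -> [1.68, 8.65, 44.56, 229.47, 1181.78]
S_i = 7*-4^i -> [7, -28, 112, -448, 1792]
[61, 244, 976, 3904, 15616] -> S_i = 61*4^i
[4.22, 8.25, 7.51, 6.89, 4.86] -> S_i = Random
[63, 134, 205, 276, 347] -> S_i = 63 + 71*i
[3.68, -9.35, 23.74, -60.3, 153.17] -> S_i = 3.68*(-2.54)^i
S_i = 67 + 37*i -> [67, 104, 141, 178, 215]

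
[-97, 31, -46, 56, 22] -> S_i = Random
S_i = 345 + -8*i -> [345, 337, 329, 321, 313]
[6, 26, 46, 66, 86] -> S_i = 6 + 20*i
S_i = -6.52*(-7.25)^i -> [-6.52, 47.27, -342.71, 2484.63, -18013.56]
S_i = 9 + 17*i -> [9, 26, 43, 60, 77]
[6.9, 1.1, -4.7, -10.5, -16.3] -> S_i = 6.90 + -5.80*i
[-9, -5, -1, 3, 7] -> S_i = -9 + 4*i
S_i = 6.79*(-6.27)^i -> [6.79, -42.57, 266.93, -1673.68, 10493.97]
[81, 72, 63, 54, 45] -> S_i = 81 + -9*i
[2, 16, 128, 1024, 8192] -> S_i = 2*8^i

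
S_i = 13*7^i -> [13, 91, 637, 4459, 31213]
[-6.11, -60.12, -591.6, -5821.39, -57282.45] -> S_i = -6.11*9.84^i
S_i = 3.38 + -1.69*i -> [3.38, 1.69, 0.0, -1.69, -3.38]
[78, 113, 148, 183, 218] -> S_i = 78 + 35*i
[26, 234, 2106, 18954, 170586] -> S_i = 26*9^i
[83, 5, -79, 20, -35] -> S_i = Random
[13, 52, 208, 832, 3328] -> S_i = 13*4^i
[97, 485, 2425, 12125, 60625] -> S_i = 97*5^i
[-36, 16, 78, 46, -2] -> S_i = Random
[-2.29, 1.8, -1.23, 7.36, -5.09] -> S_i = Random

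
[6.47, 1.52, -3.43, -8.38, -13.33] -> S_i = 6.47 + -4.95*i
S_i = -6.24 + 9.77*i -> [-6.24, 3.53, 13.3, 23.07, 32.84]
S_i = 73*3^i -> [73, 219, 657, 1971, 5913]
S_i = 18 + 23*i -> [18, 41, 64, 87, 110]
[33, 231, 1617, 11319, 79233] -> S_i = 33*7^i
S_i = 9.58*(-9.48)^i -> [9.58, -90.82, 860.96, -8161.89, 77374.68]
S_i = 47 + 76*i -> [47, 123, 199, 275, 351]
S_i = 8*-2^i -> [8, -16, 32, -64, 128]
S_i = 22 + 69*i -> [22, 91, 160, 229, 298]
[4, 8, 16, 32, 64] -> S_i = 4*2^i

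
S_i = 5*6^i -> [5, 30, 180, 1080, 6480]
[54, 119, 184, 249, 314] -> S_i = 54 + 65*i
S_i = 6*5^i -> [6, 30, 150, 750, 3750]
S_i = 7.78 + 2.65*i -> [7.78, 10.43, 13.08, 15.73, 18.38]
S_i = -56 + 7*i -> [-56, -49, -42, -35, -28]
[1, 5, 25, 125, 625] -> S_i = 1*5^i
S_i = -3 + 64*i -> [-3, 61, 125, 189, 253]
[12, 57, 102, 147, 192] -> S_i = 12 + 45*i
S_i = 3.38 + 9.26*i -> [3.38, 12.64, 21.9, 31.16, 40.42]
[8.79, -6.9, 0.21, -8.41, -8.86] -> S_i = Random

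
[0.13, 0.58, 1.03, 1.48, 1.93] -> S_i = 0.13 + 0.45*i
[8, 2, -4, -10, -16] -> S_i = 8 + -6*i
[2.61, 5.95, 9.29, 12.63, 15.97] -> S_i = 2.61 + 3.34*i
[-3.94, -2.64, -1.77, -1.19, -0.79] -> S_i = -3.94*0.67^i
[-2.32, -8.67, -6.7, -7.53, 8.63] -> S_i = Random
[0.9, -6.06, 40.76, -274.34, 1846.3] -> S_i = 0.90*(-6.73)^i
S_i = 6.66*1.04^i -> [6.66, 6.93, 7.2, 7.49, 7.79]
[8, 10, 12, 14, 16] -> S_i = 8 + 2*i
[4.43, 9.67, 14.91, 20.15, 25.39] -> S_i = 4.43 + 5.24*i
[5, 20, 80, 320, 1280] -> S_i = 5*4^i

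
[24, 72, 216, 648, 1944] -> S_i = 24*3^i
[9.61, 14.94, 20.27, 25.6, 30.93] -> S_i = 9.61 + 5.33*i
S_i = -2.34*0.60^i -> [-2.34, -1.4, -0.84, -0.51, -0.3]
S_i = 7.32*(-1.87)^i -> [7.32, -13.69, 25.6, -47.87, 89.51]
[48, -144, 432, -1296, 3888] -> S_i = 48*-3^i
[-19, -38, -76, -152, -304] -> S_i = -19*2^i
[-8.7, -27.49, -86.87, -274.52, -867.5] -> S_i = -8.70*3.16^i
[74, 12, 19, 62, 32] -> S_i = Random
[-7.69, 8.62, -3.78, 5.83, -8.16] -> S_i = Random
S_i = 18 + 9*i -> [18, 27, 36, 45, 54]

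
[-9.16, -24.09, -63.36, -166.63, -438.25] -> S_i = -9.16*2.63^i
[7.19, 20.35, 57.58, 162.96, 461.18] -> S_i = 7.19*2.83^i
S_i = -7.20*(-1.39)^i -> [-7.2, 10.01, -13.91, 19.34, -26.88]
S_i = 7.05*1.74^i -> [7.05, 12.27, 21.34, 37.14, 64.62]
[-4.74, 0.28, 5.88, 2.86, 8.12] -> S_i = Random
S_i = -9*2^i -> [-9, -18, -36, -72, -144]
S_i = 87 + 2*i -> [87, 89, 91, 93, 95]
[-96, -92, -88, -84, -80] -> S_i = -96 + 4*i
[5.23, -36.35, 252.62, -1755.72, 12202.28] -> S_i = 5.23*(-6.95)^i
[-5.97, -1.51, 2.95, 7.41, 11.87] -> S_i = -5.97 + 4.46*i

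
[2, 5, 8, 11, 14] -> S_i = 2 + 3*i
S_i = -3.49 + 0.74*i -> [-3.49, -2.75, -2.01, -1.27, -0.53]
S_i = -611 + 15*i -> [-611, -596, -581, -566, -551]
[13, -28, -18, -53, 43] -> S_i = Random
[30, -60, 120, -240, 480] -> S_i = 30*-2^i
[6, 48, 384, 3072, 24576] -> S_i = 6*8^i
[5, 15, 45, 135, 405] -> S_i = 5*3^i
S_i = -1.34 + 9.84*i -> [-1.34, 8.5, 18.34, 28.18, 38.02]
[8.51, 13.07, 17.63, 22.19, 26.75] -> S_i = 8.51 + 4.56*i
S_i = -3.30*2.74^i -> [-3.3, -9.04, -24.78, -67.88, -186.0]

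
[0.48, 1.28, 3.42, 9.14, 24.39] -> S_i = 0.48*2.67^i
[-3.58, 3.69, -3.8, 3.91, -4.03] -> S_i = -3.58*(-1.03)^i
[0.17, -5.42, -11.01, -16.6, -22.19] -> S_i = 0.17 + -5.59*i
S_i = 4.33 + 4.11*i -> [4.33, 8.44, 12.55, 16.66, 20.77]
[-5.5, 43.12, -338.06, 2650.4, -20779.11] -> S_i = -5.50*(-7.84)^i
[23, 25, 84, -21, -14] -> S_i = Random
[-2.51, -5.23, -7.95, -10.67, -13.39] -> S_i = -2.51 + -2.72*i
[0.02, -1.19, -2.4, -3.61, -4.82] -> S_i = 0.02 + -1.21*i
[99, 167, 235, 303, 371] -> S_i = 99 + 68*i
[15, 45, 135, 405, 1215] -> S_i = 15*3^i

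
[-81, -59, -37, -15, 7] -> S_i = -81 + 22*i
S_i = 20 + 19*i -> [20, 39, 58, 77, 96]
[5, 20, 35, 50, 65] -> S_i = 5 + 15*i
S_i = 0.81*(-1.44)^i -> [0.81, -1.17, 1.68, -2.42, 3.48]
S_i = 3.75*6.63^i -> [3.75, 24.86, 164.84, 1092.88, 7245.78]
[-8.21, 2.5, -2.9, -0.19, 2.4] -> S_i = Random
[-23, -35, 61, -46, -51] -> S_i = Random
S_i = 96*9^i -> [96, 864, 7776, 69984, 629856]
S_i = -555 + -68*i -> [-555, -623, -691, -759, -827]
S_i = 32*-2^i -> [32, -64, 128, -256, 512]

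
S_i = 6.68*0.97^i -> [6.68, 6.48, 6.29, 6.1, 5.91]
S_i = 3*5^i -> [3, 15, 75, 375, 1875]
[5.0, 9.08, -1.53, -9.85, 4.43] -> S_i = Random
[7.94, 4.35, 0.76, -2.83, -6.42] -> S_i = 7.94 + -3.59*i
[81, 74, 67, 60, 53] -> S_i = 81 + -7*i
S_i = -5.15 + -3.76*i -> [-5.15, -8.91, -12.67, -16.43, -20.19]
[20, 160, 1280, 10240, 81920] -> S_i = 20*8^i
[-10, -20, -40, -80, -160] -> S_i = -10*2^i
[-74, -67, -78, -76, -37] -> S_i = Random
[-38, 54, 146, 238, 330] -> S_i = -38 + 92*i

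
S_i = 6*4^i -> [6, 24, 96, 384, 1536]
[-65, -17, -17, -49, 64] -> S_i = Random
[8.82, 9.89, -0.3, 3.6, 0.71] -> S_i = Random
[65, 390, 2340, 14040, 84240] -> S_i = 65*6^i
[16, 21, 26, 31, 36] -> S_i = 16 + 5*i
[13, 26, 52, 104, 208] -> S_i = 13*2^i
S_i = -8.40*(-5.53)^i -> [-8.4, 46.45, -256.88, 1420.54, -7855.61]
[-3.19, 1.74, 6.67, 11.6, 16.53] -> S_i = -3.19 + 4.93*i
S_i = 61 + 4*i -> [61, 65, 69, 73, 77]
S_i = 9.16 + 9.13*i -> [9.16, 18.29, 27.42, 36.55, 45.68]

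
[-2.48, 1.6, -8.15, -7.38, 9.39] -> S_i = Random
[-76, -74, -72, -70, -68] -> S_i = -76 + 2*i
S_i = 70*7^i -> [70, 490, 3430, 24010, 168070]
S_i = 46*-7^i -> [46, -322, 2254, -15778, 110446]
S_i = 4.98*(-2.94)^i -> [4.98, -14.64, 43.05, -126.55, 372.06]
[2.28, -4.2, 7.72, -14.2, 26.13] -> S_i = 2.28*(-1.84)^i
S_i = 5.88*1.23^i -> [5.88, 7.23, 8.9, 10.94, 13.46]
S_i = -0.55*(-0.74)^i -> [-0.55, 0.41, -0.3, 0.22, -0.16]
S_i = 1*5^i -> [1, 5, 25, 125, 625]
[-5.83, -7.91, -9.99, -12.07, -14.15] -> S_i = -5.83 + -2.08*i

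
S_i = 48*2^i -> [48, 96, 192, 384, 768]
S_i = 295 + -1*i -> [295, 294, 293, 292, 291]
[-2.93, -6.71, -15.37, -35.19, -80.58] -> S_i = -2.93*2.29^i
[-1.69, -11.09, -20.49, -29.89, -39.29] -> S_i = -1.69 + -9.40*i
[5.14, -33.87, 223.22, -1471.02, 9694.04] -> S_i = 5.14*(-6.59)^i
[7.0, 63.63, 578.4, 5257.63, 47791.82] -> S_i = 7.00*9.09^i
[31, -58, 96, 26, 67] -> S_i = Random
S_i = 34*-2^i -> [34, -68, 136, -272, 544]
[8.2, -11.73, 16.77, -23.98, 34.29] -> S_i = 8.20*(-1.43)^i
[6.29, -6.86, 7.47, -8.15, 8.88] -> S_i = 6.29*(-1.09)^i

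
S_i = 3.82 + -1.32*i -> [3.82, 2.5, 1.18, -0.14, -1.46]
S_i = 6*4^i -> [6, 24, 96, 384, 1536]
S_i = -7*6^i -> [-7, -42, -252, -1512, -9072]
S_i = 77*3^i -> [77, 231, 693, 2079, 6237]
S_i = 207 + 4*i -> [207, 211, 215, 219, 223]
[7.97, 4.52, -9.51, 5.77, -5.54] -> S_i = Random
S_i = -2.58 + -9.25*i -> [-2.58, -11.83, -21.08, -30.33, -39.58]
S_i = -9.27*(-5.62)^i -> [-9.27, 52.1, -292.79, 1645.47, -9247.51]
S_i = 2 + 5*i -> [2, 7, 12, 17, 22]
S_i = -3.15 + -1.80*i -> [-3.15, -4.95, -6.75, -8.55, -10.35]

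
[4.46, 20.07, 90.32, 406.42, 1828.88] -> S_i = 4.46*4.50^i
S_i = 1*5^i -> [1, 5, 25, 125, 625]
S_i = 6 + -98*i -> [6, -92, -190, -288, -386]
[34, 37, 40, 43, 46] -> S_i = 34 + 3*i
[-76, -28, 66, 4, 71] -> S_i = Random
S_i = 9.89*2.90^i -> [9.89, 28.68, 83.17, 241.21, 699.5]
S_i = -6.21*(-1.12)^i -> [-6.21, 6.96, -7.79, 8.72, -9.77]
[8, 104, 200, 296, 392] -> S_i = 8 + 96*i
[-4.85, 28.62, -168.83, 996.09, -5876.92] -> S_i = -4.85*(-5.90)^i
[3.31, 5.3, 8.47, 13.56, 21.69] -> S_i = 3.31*1.60^i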